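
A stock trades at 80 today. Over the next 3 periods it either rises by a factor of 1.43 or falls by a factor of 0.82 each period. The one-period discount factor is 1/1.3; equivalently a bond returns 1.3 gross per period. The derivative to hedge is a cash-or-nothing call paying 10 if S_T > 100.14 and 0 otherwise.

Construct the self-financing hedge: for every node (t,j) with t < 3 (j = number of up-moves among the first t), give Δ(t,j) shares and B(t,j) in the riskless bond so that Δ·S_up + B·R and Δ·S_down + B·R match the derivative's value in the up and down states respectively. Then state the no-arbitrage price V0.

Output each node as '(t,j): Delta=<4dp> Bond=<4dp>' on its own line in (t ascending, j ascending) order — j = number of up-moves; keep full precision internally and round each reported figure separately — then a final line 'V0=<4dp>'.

Since d<R<u, set p* = (R−d)/(u−d) = 0.7869; price each node as the discounted p*-expectation of its children.
Terminal payoffs: V(3,0)=0.0000, V(3,1)=0.0000, V(3,2)=10.0000, V(3,3)=10.0000
Node (2,0) S=53.7920: V=(p*·0.0000+(1−p*)·0.0000)/1.3=0.0000; Δ=(0.0000−0.0000)/(76.9226−44.1094)=0.0000; B=V−Δ·S=0.0000
Node (2,1) S=93.8080: V=(p*·10.0000+(1−p*)·0.0000)/1.3=6.0530; Δ=(10.0000−0.0000)/(134.1454−76.9226)=0.1748; B=V−Δ·S=-10.3405
Node (2,2) S=163.5920: V=(p*·10.0000+(1−p*)·10.0000)/1.3=7.6923; Δ=(10.0000−10.0000)/(233.9366−134.1454)=0.0000; B=V−Δ·S=7.6923
Node (1,0) S=65.6000: V=(p*·6.0530+(1−p*)·0.0000)/1.3=3.6638; Δ=(6.0530−0.0000)/(93.8080−53.7920)=0.1513; B=V−Δ·S=-6.2591
Node (1,1) S=114.4000: V=(p*·7.6923+(1−p*)·6.0530)/1.3=5.6484; Δ=(7.6923−6.0530)/(163.5920−93.8080)=0.0235; B=V−Δ·S=2.9610
Node (0,0) S=80.0000: V=(p*·5.6484+(1−p*)·3.6638)/1.3=4.0196; Δ=(5.6484−3.6638)/(114.4000−65.6000)=0.0407; B=V−Δ·S=0.7662
Root portfolio cost Δ·80+B reproduces V0=4.0196.

(0,0): Delta=0.0407 Bond=0.7662
(1,0): Delta=0.1513 Bond=-6.2591
(1,1): Delta=0.0235 Bond=2.9610
(2,0): Delta=0.0000 Bond=0.0000
(2,1): Delta=0.1748 Bond=-10.3405
(2,2): Delta=0.0000 Bond=7.6923
V0=4.0196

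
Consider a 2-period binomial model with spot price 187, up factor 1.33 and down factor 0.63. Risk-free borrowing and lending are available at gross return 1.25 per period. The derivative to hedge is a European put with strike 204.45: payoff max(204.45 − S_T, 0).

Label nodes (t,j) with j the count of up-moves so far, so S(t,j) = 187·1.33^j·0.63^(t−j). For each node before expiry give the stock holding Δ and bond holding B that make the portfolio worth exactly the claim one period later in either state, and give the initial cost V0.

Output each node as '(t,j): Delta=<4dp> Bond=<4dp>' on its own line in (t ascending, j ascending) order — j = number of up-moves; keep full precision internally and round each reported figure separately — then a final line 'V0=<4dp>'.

Since d<R<u, set p* = (R−d)/(u−d) = 0.8857; price each node as the discounted p*-expectation of its children.
At expiry t=2: V(2,0)=130.2297, V(2,1)=47.7627, V(2,2)=0.0000
  t=1,j=0: stock 117.8100 → up 156.6873 (V=47.7627), down 74.2203 (V=130.2297). Price 45.7500; hedge Δ=-1.0000, bond B=163.5600.
  t=1,j=1: stock 248.7100 → up 330.7843 (V=0.0000), down 156.6873 (V=47.7627). Price 4.3669; hedge Δ=-0.2743, bond B=72.5993.
  t=0,j=0: stock 187.0000 → up 248.7100 (V=4.3669), down 117.8100 (V=45.7500). Price 7.2771; hedge Δ=-0.3161, bond B=66.3958.
The time-0 hedge costs 7.2771, which is the no-arbitrage price.

(0,0): Delta=-0.3161 Bond=66.3958
(1,0): Delta=-1.0000 Bond=163.5600
(1,1): Delta=-0.2743 Bond=72.5993
V0=7.2771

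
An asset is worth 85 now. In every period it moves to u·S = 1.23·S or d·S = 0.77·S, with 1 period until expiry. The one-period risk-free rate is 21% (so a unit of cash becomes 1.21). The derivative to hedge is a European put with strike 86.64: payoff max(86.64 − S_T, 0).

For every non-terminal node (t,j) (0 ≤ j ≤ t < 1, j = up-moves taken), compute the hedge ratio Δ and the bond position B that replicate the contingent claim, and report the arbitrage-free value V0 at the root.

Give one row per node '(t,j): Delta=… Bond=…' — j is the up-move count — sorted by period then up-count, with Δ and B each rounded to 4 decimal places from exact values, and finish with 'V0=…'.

(0,0): Delta=-0.5419 Bond=46.8266
V0=0.7614

No-arbitrage ⇒ martingale measure with p* = (R−d)/(u−d) = 0.9565.
Terminal values V(1,·): V(1,0)=21.1900, V(1,1)=0.0000
Node (0,0) S=85.0000: V=(p*·0.0000+(1−p*)·21.1900)/1.21=0.7614; Δ=(0.0000−21.1900)/(104.5500−65.4500)=-0.5419; B=V−Δ·S=46.8266
Check: Δ(0,0)·S0 + B(0,0) = 0.7614 = V0.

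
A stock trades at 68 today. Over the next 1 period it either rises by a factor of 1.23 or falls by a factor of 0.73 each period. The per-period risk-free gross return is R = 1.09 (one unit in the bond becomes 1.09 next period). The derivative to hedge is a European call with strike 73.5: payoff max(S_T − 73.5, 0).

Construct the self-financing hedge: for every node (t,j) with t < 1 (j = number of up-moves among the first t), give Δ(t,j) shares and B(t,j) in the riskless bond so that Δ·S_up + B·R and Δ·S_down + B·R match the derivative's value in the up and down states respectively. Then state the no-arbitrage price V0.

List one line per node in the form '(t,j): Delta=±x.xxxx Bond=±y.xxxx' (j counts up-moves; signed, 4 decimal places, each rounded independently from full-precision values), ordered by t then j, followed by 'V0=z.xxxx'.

No-arbitrage ⇒ martingale measure with p* = (R−d)/(u−d) = 0.7200.
Terminal values V(1,·): V(1,0)=0.0000, V(1,1)=10.1400
(0,0): S=68.0000. Δ = (V_up−V_dn)/(S_up−S_dn) = (10.1400−0.0000)/(83.6400−49.6400) = 0.2982. V = [p*·10.1400 + (1−p*)·0.0000]/1.09 = 6.6980. B = V − Δ·S = -13.5820.
Root portfolio cost Δ·68+B reproduces V0=6.6980.

(0,0): Delta=0.2982 Bond=-13.5820
V0=6.6980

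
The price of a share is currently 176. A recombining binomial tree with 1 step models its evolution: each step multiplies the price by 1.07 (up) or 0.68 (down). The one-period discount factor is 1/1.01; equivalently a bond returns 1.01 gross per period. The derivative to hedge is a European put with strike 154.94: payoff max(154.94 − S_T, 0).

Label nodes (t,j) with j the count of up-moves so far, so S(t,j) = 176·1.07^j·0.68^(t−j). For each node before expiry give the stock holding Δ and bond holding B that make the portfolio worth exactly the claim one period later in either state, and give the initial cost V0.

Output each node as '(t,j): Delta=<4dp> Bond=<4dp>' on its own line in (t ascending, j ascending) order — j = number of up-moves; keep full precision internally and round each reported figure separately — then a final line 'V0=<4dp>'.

The replicating-portfolio and risk-neutral prices coincide; use p* = (1.01−0.68)/(1.07−0.68) = 0.8462 for the latter.
At expiry t=1: V(1,0)=35.2600, V(1,1)=0.0000
  t=0,j=0: stock 176.0000 → up 188.3200 (V=0.0000), down 119.6800 (V=35.2600). Price 5.3709; hedge Δ=-0.5137, bond B=95.7812.
Check: Δ(0,0)·S0 + B(0,0) = 5.3709 = V0.

(0,0): Delta=-0.5137 Bond=95.7812
V0=5.3709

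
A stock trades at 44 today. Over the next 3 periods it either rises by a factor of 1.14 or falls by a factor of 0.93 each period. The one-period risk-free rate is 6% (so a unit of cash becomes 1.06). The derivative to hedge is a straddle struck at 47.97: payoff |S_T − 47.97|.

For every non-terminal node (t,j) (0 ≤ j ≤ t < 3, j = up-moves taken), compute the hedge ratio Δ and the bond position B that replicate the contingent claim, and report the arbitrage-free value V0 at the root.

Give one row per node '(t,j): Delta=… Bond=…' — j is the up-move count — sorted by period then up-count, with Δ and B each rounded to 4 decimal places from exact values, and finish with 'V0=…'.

(0,0): Delta=0.3598 Bond=-8.8659
(1,0): Delta=-0.2919 Bond=17.2709
(1,1): Delta=0.6870 Bond=-25.8095
(2,0): Delta=-1.0000 Bond=45.2547
(2,1): Delta=0.0636 Bond=1.7241
(2,2): Delta=1.0000 Bond=-45.2547
V0=6.9670

Since d<R<u, set p* = (R−d)/(u−d) = 0.6190; price each node as the discounted p*-expectation of its children.
Payoff layer (t=3): V(3,0)=12.5783, V(3,1)=4.5866, V(3,2)=5.2096, V(3,3)=17.2179
(2,0): S=38.0556. Δ = (V_up−V_dn)/(S_up−S_dn) = (4.5866−12.5783)/(43.3834−35.3917) = -1.0000. V = [p*·4.5866 + (1−p*)·12.5783]/1.06 = 7.1991. B = V − Δ·S = 45.2547.
(2,1): S=46.6488. Δ = (V_up−V_dn)/(S_up−S_dn) = (5.2096−4.5866)/(53.1796−43.3834) = 0.0636. V = [p*·5.2096 + (1−p*)·4.5866]/1.06 = 4.6908. B = V − Δ·S = 1.7241.
(2,2): S=57.1824. Δ = (V_up−V_dn)/(S_up−S_dn) = (17.2179−5.2096)/(65.1879−53.1796) = 1.0000. V = [p*·17.2179 + (1−p*)·5.2096]/1.06 = 11.9277. B = V − Δ·S = -45.2547.
(1,0): S=40.9200. Δ = (V_up−V_dn)/(S_up−S_dn) = (4.6908−7.1991)/(46.6488−38.0556) = -0.2919. V = [p*·4.6908 + (1−p*)·7.1991]/1.06 = 5.3268. B = V − Δ·S = 17.2709.
(1,1): S=50.1600. Δ = (V_up−V_dn)/(S_up−S_dn) = (11.9277−4.6908)/(57.1824−46.6488) = 0.6870. V = [p*·11.9277 + (1−p*)·4.6908]/1.06 = 8.6517. B = V − Δ·S = -25.8095.
(0,0): S=44.0000. Δ = (V_up−V_dn)/(S_up−S_dn) = (8.6517−5.3268)/(50.1600−40.9200) = 0.3598. V = [p*·8.6517 + (1−p*)·5.3268]/1.06 = 6.9670. B = V − Δ·S = -8.8659.
The time-0 hedge costs 6.9670, which is the no-arbitrage price.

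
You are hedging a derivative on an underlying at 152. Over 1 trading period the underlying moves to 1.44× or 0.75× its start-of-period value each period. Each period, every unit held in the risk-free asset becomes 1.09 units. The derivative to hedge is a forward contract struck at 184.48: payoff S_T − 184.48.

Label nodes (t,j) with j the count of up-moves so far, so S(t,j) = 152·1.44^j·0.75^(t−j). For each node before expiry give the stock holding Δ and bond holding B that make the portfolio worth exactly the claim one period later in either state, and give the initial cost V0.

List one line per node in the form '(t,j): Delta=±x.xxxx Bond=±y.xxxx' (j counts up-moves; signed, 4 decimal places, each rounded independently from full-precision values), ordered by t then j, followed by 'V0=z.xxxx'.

No-arbitrage ⇒ martingale measure with p* = (R−d)/(u−d) = 0.4928.
Terminal values V(1,·): V(1,0)=-70.4800, V(1,1)=34.4000
  t=0,j=0: stock 152.0000 → up 218.8800 (V=34.4000), down 114.0000 (V=-70.4800). Price -17.2477; hedge Δ=1.0000, bond B=-169.2477.
Check: Δ(0,0)·S0 + B(0,0) = -17.2477 = V0.

(0,0): Delta=1.0000 Bond=-169.2477
V0=-17.2477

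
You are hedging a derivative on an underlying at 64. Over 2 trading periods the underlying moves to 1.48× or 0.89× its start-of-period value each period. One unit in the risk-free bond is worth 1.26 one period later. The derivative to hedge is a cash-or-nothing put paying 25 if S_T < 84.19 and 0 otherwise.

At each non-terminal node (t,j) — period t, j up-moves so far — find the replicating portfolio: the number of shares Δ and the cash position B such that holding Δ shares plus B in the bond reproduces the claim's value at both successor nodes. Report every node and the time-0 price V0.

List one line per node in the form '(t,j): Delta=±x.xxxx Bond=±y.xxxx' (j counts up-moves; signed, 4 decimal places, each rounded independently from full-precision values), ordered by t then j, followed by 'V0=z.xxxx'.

(0,0): Delta=-0.1959 Bond=14.7292
(1,0): Delta=-0.7439 Bond=49.7713
(1,1): Delta=0.0000 Bond=0.0000
V0=2.1895

Since d<R<u, set p* = (R−d)/(u−d) = 0.6271; price each node as the discounted p*-expectation of its children.
Payoff layer (t=2): V(2,0)=25.0000, V(2,1)=0.0000, V(2,2)=0.0000
  t=1,j=0: stock 56.9600 → up 84.3008 (V=0.0000), down 50.6944 (V=25.0000). Price 7.3984; hedge Δ=-0.7439, bond B=49.7713.
  t=1,j=1: stock 94.7200 → up 140.1856 (V=0.0000), down 84.3008 (V=0.0000). Price 0.0000; hedge Δ=0.0000, bond B=0.0000.
  t=0,j=0: stock 64.0000 → up 94.7200 (V=0.0000), down 56.9600 (V=7.3984). Price 2.1895; hedge Δ=-0.1959, bond B=14.7292.
Root portfolio cost Δ·64+B reproduces V0=2.1895.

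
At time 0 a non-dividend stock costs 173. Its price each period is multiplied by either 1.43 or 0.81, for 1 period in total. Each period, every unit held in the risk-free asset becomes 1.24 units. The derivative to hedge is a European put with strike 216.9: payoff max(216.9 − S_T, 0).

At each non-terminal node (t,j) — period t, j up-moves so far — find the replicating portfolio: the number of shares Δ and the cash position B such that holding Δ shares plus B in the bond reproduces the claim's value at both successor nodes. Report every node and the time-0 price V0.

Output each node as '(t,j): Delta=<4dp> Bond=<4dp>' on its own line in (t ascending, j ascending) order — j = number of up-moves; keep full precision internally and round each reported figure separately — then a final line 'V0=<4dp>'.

(0,0): Delta=-0.7157 Bond=142.7954
V0=18.9728

Since d<R<u, set p* = (R−d)/(u−d) = 0.6935; price each node as the discounted p*-expectation of its children.
Payoff layer (t=1): V(1,0)=76.7700, V(1,1)=0.0000
Node (0,0) S=173.0000: V=(p*·0.0000+(1−p*)·76.7700)/1.24=18.9728; Δ=(0.0000−76.7700)/(247.3900−140.1300)=-0.7157; B=V−Δ·S=142.7954
Self-financing check: at every node Δ·S+B equals the discounted successor values.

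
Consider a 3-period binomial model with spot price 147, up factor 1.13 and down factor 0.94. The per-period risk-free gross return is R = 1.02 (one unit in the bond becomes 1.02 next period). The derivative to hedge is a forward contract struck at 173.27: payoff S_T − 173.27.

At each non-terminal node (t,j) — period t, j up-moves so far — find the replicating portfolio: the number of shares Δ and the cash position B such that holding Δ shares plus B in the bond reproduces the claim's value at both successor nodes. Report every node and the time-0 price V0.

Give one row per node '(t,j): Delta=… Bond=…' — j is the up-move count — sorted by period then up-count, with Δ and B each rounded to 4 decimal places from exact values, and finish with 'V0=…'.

(0,0): Delta=1.0000 Bond=-163.2762
(1,0): Delta=1.0000 Bond=-166.5417
(1,1): Delta=1.0000 Bond=-166.5417
(2,0): Delta=1.0000 Bond=-169.8725
(2,1): Delta=1.0000 Bond=-169.8725
(2,2): Delta=1.0000 Bond=-169.8725
V0=-16.2762

No-arbitrage ⇒ martingale measure with p* = (R−d)/(u−d) = 0.4211.
At expiry t=3: V(3,0)=-51.1742, V(3,1)=-26.4952, V(3,2)=3.1720, V(3,3)=38.8359
  t=2,j=0: stock 129.8892 → up 146.7748 (V=-26.4952), down 122.0958 (V=-51.1742). Price -39.9833; hedge Δ=1.0000, bond B=-169.8725.
  t=2,j=1: stock 156.1434 → up 176.4420 (V=3.1720), down 146.7748 (V=-26.4952). Price -13.7291; hedge Δ=1.0000, bond B=-169.8725.
  t=2,j=2: stock 187.7043 → up 212.1059 (V=38.8359), down 176.4420 (V=3.1720). Price 17.8318; hedge Δ=1.0000, bond B=-169.8725.
  t=1,j=0: stock 138.1800 → up 156.1434 (V=-13.7291), down 129.8892 (V=-39.9833). Price -28.3617; hedge Δ=1.0000, bond B=-166.5417.
  t=1,j=1: stock 166.1100 → up 187.7043 (V=17.8318), down 156.1434 (V=-13.7291). Price -0.4317; hedge Δ=1.0000, bond B=-166.5417.
  t=0,j=0: stock 147.0000 → up 166.1100 (V=-0.4317), down 138.1800 (V=-28.3617). Price -16.2762; hedge Δ=1.0000, bond B=-163.2762.
Each (Δ,B) replicates both successor values, so the strategy is self-financing and V0 is arbitrage-free.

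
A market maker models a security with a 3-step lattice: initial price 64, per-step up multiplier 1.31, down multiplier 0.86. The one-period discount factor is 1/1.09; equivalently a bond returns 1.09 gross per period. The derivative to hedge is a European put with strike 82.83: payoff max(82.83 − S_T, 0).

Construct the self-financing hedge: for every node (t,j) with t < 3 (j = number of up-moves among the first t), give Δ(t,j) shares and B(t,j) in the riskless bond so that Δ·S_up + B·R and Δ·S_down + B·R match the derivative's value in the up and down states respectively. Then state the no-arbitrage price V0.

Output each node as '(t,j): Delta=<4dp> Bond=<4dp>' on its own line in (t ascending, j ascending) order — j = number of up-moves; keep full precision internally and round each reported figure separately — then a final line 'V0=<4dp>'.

Since d<R<u, set p* = (R−d)/(u−d) = 0.5111; price each node as the discounted p*-expectation of its children.
Terminal payoffs: V(3,0)=42.1224, V(3,1)=20.8219, V(3,2)=0.0000, V(3,3)=0.0000
Node (2,0) S=47.3344: V=(p*·20.8219+(1−p*)·42.1224)/1.09=28.6564; Δ=(20.8219−42.1224)/(62.0081−40.7076)=-1.0000; B=V−Δ·S=75.9908
Node (2,1) S=72.1024: V=(p*·0.0000+(1−p*)·20.8219)/1.09=9.3391; Δ=(0.0000−20.8219)/(94.4541−62.0081)=-0.6417; B=V−Δ·S=55.6101
Node (2,2) S=109.8304: V=(p*·0.0000+(1−p*)·0.0000)/1.09=0.0000; Δ=(0.0000−0.0000)/(143.8778−94.4541)=0.0000; B=V−Δ·S=0.0000
Node (1,0) S=55.0400: V=(p*·9.3391+(1−p*)·28.6564)/1.09=17.2322; Δ=(9.3391−28.6564)/(72.1024−47.3344)=-0.7799; B=V−Δ·S=60.1596
Node (1,1) S=83.8400: V=(p*·0.0000+(1−p*)·9.3391)/1.09=4.1888; Δ=(0.0000−9.3391)/(109.8304−72.1024)=-0.2475; B=V−Δ·S=24.9423
Node (0,0) S=64.0000: V=(p*·4.1888+(1−p*)·17.2322)/1.09=9.6932; Δ=(4.1888−17.2322)/(83.8400−55.0400)=-0.4529; B=V−Δ·S=38.6786
Root portfolio cost Δ·64+B reproduces V0=9.6932.

(0,0): Delta=-0.4529 Bond=38.6786
(1,0): Delta=-0.7799 Bond=60.1596
(1,1): Delta=-0.2475 Bond=24.9423
(2,0): Delta=-1.0000 Bond=75.9908
(2,1): Delta=-0.6417 Bond=55.6101
(2,2): Delta=0.0000 Bond=0.0000
V0=9.6932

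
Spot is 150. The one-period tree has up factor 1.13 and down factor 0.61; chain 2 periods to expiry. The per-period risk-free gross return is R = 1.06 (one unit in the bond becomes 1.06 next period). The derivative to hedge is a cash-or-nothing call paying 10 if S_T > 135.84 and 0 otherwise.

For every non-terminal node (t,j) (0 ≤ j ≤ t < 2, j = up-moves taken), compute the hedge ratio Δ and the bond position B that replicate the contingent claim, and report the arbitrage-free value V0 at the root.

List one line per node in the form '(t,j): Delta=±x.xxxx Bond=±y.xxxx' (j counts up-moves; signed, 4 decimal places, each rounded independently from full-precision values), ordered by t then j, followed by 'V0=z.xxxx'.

(0,0): Delta=0.1047 Bond=-9.0349
(1,0): Delta=0.0000 Bond=0.0000
(1,1): Delta=0.1135 Bond=-11.0668
V0=6.6651

Since d<R<u, set p* = (R−d)/(u−d) = 0.8654; price each node as the discounted p*-expectation of its children.
Payoff layer (t=2): V(2,0)=0.0000, V(2,1)=0.0000, V(2,2)=10.0000
(1,0): S=91.5000. Δ = (V_up−V_dn)/(S_up−S_dn) = (0.0000−0.0000)/(103.3950−55.8150) = 0.0000. V = [p*·0.0000 + (1−p*)·0.0000]/1.06 = 0.0000. B = V − Δ·S = 0.0000.
(1,1): S=169.5000. Δ = (V_up−V_dn)/(S_up−S_dn) = (10.0000−0.0000)/(191.5350−103.3950) = 0.1135. V = [p*·10.0000 + (1−p*)·0.0000]/1.06 = 8.1640. B = V − Δ·S = -11.0668.
(0,0): S=150.0000. Δ = (V_up−V_dn)/(S_up−S_dn) = (8.1640−0.0000)/(169.5000−91.5000) = 0.1047. V = [p*·8.1640 + (1−p*)·0.0000]/1.06 = 6.6651. B = V − Δ·S = -9.0349.
The time-0 hedge costs 6.6651, which is the no-arbitrage price.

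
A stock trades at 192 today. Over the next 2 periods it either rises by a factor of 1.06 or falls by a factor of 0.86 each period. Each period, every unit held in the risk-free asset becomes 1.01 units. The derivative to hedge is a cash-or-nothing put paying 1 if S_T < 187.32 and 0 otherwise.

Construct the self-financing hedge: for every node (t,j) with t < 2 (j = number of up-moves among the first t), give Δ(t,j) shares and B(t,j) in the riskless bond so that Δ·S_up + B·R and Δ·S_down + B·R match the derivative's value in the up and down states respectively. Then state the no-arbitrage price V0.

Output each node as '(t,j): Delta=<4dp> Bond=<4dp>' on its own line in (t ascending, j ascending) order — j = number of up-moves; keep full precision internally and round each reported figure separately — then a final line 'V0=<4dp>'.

Under the risk-neutral measure, an up-move has probability p* = (R−d)/(u−d) = 0.7500 and values discount at R = 1.01.
Payoff layer (t=2): V(2,0)=1.0000, V(2,1)=1.0000, V(2,2)=0.0000
Node (1,0) S=165.1200: V=(p*·1.0000+(1−p*)·1.0000)/1.01=0.9901; Δ=(1.0000−1.0000)/(175.0272−142.0032)=0.0000; B=V−Δ·S=0.9901
Node (1,1) S=203.5200: V=(p*·0.0000+(1−p*)·1.0000)/1.01=0.2475; Δ=(0.0000−1.0000)/(215.7312−175.0272)=-0.0246; B=V−Δ·S=5.2475
Node (0,0) S=192.0000: V=(p*·0.2475+(1−p*)·0.9901)/1.01=0.4289; Δ=(0.2475−0.9901)/(203.5200−165.1200)=-0.0193; B=V−Δ·S=4.1418
Each (Δ,B) replicates both successor values, so the strategy is self-financing and V0 is arbitrage-free.

(0,0): Delta=-0.0193 Bond=4.1418
(1,0): Delta=0.0000 Bond=0.9901
(1,1): Delta=-0.0246 Bond=5.2475
V0=0.4289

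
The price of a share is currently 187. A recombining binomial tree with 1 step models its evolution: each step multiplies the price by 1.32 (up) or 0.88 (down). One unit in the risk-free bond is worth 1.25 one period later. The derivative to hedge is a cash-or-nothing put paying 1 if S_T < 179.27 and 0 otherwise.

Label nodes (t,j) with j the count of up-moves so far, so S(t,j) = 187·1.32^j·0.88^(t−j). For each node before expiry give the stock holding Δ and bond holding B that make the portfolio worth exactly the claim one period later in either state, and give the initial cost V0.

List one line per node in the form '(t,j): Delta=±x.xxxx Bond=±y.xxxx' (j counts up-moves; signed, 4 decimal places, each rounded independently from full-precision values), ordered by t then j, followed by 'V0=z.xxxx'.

Under the risk-neutral measure, an up-move has probability p* = (R−d)/(u−d) = 0.8409 and values discount at R = 1.25.
At expiry t=1: V(1,0)=1.0000, V(1,1)=0.0000
  t=0,j=0: stock 187.0000 → up 246.8400 (V=0.0000), down 164.5600 (V=1.0000). Price 0.1273; hedge Δ=-0.0122, bond B=2.4000.
The time-0 hedge costs 0.1273, which is the no-arbitrage price.

(0,0): Delta=-0.0122 Bond=2.4000
V0=0.1273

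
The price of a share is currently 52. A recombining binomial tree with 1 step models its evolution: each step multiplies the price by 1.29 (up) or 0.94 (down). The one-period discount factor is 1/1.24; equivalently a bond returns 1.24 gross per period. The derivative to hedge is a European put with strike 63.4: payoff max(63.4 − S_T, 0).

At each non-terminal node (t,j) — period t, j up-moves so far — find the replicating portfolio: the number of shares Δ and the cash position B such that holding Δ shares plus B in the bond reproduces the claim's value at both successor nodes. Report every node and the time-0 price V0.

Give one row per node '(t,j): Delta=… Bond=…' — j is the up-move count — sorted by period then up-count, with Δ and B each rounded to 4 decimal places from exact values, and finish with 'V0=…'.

Since d<R<u, set p* = (R−d)/(u−d) = 0.8571; price each node as the discounted p*-expectation of its children.
Terminal values V(1,·): V(1,0)=14.5200, V(1,1)=0.0000
Node (0,0) S=52.0000: V=(p*·0.0000+(1−p*)·14.5200)/1.24=1.6728; Δ=(0.0000−14.5200)/(67.0800−48.8800)=-0.7978; B=V−Δ·S=43.1585
Each (Δ,B) replicates both successor values, so the strategy is self-financing and V0 is arbitrage-free.

(0,0): Delta=-0.7978 Bond=43.1585
V0=1.6728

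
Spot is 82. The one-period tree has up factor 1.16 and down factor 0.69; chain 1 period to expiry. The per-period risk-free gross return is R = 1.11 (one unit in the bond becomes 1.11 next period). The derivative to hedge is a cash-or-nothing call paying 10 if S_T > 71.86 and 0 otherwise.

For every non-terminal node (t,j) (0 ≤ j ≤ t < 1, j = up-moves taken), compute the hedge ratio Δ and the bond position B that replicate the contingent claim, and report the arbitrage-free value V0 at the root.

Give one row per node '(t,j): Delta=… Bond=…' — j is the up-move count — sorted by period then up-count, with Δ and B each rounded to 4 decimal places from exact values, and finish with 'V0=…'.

(0,0): Delta=0.2595 Bond=-13.2260
V0=8.0506

Risk-neutral probability p* = (R−d)/(u−d) = (1.11−0.69)/(1.16−0.69) = 0.8936.
Terminal payoffs: V(1,0)=0.0000, V(1,1)=10.0000
(0,0): S=82.0000. Δ = (V_up−V_dn)/(S_up−S_dn) = (10.0000−0.0000)/(95.1200−56.5800) = 0.2595. V = [p*·10.0000 + (1−p*)·0.0000]/1.11 = 8.0506. B = V − Δ·S = -13.2260.
Check: Δ(0,0)·S0 + B(0,0) = 8.0506 = V0.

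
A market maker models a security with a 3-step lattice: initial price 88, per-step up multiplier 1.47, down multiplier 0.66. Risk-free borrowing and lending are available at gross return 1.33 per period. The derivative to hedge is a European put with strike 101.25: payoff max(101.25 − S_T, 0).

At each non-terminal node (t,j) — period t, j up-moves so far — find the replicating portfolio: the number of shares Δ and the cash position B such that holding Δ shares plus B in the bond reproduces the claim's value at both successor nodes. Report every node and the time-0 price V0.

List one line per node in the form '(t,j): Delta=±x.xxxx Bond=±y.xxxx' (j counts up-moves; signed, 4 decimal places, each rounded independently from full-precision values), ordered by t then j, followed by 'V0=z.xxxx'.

(0,0): Delta=-0.1092 Bond=11.1893
(1,0): Delta=-0.6794 Bond=47.9973
(1,1): Delta=-0.0557 Bond=7.9621
(2,0): Delta=-1.0000 Bond=76.1278
(2,1): Delta=-0.6493 Bond=61.2681
(2,2): Delta=0.0000 Bond=0.0000
V0=1.5815

Since d<R<u, set p* = (R−d)/(u−d) = 0.8272; price each node as the discounted p*-expectation of its children.
Terminal values V(3,·): V(3,0)=75.9504, V(3,1)=44.9008, V(3,2)=0.0000, V(3,3)=0.0000
(2,0): S=38.3328. Δ = (V_up−V_dn)/(S_up−S_dn) = (44.9008−75.9504)/(56.3492−25.2996) = -1.0000. V = [p*·44.9008 + (1−p*)·75.9504]/1.33 = 37.7950. B = V − Δ·S = 76.1278.
(2,1): S=85.3776. Δ = (V_up−V_dn)/(S_up−S_dn) = (0.0000−44.9008)/(125.5051−56.3492) = -0.6493. V = [p*·0.0000 + (1−p*)·44.9008]/1.33 = 5.8351. B = V − Δ·S = 61.2681.
(2,2): S=190.1592. Δ = (V_up−V_dn)/(S_up−S_dn) = (0.0000−0.0000)/(279.5340−125.5051) = 0.0000. V = [p*·0.0000 + (1−p*)·0.0000]/1.33 = 0.0000. B = V − Δ·S = 0.0000.
(1,0): S=58.0800. Δ = (V_up−V_dn)/(S_up−S_dn) = (5.8351−37.7950)/(85.3776−38.3328) = -0.6794. V = [p*·5.8351 + (1−p*)·37.7950]/1.33 = 8.5406. B = V − Δ·S = 47.9973.
(1,1): S=129.3600. Δ = (V_up−V_dn)/(S_up−S_dn) = (0.0000−5.8351)/(190.1592−85.3776) = -0.0557. V = [p*·0.0000 + (1−p*)·5.8351]/1.33 = 0.7583. B = V − Δ·S = 7.9621.
(0,0): S=88.0000. Δ = (V_up−V_dn)/(S_up−S_dn) = (0.7583−8.5406)/(129.3600−58.0800) = -0.1092. V = [p*·0.7583 + (1−p*)·8.5406]/1.33 = 1.5815. B = V − Δ·S = 11.1893.
Check: Δ(0,0)·S0 + B(0,0) = 1.5815 = V0.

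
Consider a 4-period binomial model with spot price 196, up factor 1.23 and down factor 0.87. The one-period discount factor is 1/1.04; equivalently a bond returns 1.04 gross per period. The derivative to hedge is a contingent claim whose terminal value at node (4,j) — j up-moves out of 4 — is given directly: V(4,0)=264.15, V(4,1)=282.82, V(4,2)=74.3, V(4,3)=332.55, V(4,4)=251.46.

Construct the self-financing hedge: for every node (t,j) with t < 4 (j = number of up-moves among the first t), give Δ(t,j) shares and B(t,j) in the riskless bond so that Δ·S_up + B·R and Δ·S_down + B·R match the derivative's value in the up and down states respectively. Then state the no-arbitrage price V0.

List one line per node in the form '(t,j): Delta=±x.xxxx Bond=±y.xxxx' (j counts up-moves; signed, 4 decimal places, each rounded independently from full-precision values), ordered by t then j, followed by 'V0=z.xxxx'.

No-arbitrage ⇒ martingale measure with p* = (R−d)/(u−d) = 0.4722.
At expiry t=4: V(4,0)=264.1500, V(4,1)=282.8200, V(4,2)=74.3000, V(4,3)=332.5500, V(4,4)=251.4600
Node (3,0) S=129.0666: V=(p*·282.8200+(1−p*)·264.1500)/1.04=262.4677; Δ=(282.8200−264.1500)/(158.7519−112.2879)=0.4018; B=V−Δ·S=210.6066
Node (3,1) S=182.4735: V=(p*·74.3000+(1−p*)·282.8200)/1.04=177.2618; Δ=(74.3000−282.8200)/(224.4423−158.7519)=-3.1743; B=V−Δ·S=756.4840
Node (3,2) S=257.9797: V=(p*·332.5500+(1−p*)·74.3000)/1.04=188.7033; Δ=(332.5500−74.3000)/(317.3150−224.4423)=2.7807; B=V−Δ·S=-528.6579
Node (3,3) S=364.7299: V=(p*·251.4600+(1−p*)·332.5500)/1.04=282.9399; Δ=(251.4600−332.5500)/(448.6178−317.3150)=-0.6176; B=V−Δ·S=508.1899
Node (2,0) S=148.3524: V=(p*·177.2618+(1−p*)·262.4677)/1.04=213.6842; Δ=(177.2618−262.4677)/(182.4735−129.0666)=-1.5954; B=V−Δ·S=450.3673
Node (2,1) S=209.7396: V=(p*·188.7033+(1−p*)·177.2618)/1.04=175.6391; Δ=(188.7033−177.2618)/(257.9797−182.4735)=0.1515; B=V−Δ·S=143.8572
Node (2,2) S=296.5284: V=(p*·282.9399+(1−p*)·188.7033)/1.04=224.2345; Δ=(282.9399−188.7033)/(364.7299−257.9797)=0.8828; B=V−Δ·S=-37.5339
Node (1,0) S=170.5200: V=(p*·175.6391+(1−p*)·213.6842)/1.04=188.1908; Δ=(175.6391−213.6842)/(209.7396−148.3524)=-0.6198; B=V−Δ·S=293.8715
Node (1,1) S=241.0800: V=(p*·224.2345+(1−p*)·175.6391)/1.04=190.9490; Δ=(224.2345−175.6391)/(296.5284−209.7396)=0.5599; B=V−Δ·S=55.9618
Node (0,0) S=196.0000: V=(p*·190.9490+(1−p*)·188.1908)/1.04=182.2051; Δ=(190.9490−188.1908)/(241.0800−170.5200)=0.0391; B=V−Δ·S=174.5435
Self-financing check: at every node Δ·S+B equals the discounted successor values.

(0,0): Delta=0.0391 Bond=174.5435
(1,0): Delta=-0.6198 Bond=293.8715
(1,1): Delta=0.5599 Bond=55.9618
(2,0): Delta=-1.5954 Bond=450.3673
(2,1): Delta=0.1515 Bond=143.8572
(2,2): Delta=0.8828 Bond=-37.5339
(3,0): Delta=0.4018 Bond=210.6066
(3,1): Delta=-3.1743 Bond=756.4840
(3,2): Delta=2.7807 Bond=-528.6579
(3,3): Delta=-0.6176 Bond=508.1899
V0=182.2051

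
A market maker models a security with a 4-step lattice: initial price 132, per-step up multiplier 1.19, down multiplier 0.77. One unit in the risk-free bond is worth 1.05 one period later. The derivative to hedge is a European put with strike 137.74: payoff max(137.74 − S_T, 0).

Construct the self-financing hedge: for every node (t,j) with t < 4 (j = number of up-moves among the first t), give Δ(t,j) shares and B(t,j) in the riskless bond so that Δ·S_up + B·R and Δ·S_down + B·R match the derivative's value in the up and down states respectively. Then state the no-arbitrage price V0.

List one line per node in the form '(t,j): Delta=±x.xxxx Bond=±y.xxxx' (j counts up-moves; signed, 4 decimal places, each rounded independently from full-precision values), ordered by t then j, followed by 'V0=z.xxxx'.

Since d<R<u, set p* = (R−d)/(u−d) = 0.6667; price each node as the discounted p*-expectation of its children.
Terminal values V(4,·): V(4,0)=91.3380, V(4,1)=66.0278, V(4,2)=26.9120, V(4,3)=0.0000, V(4,4)=0.0000
Node (3,0) S=60.2624: V=(p*·66.0278+(1−p*)·91.3380)/1.05=70.9186; Δ=(66.0278−91.3380)/(71.7122−46.4020)=-1.0000; B=V−Δ·S=131.1810
Node (3,1) S=93.1327: V=(p*·26.9120+(1−p*)·66.0278)/1.05=38.0482; Δ=(26.9120−66.0278)/(110.8280−71.7122)=-1.0000; B=V−Δ·S=131.1810
Node (3,2) S=143.9324: V=(p*·0.0000+(1−p*)·26.9120)/1.05=8.5435; Δ=(0.0000−26.9120)/(171.2796−110.8280)=-0.4452; B=V−Δ·S=72.6198
Node (3,3) S=222.4410: V=(p*·0.0000+(1−p*)·0.0000)/1.05=0.0000; Δ=(0.0000−0.0000)/(264.7048−171.2796)=0.0000; B=V−Δ·S=0.0000
Node (2,0) S=78.2628: V=(p*·38.0482+(1−p*)·70.9186)/1.05=46.6714; Δ=(38.0482−70.9186)/(93.1327−60.2624)=-1.0000; B=V−Δ·S=124.9342
Node (2,1) S=120.9516: V=(p*·8.5435+(1−p*)·38.0482)/1.05=17.5032; Δ=(8.5435−38.0482)/(143.9324−93.1327)=-0.5808; B=V−Δ·S=87.7526
Node (2,2) S=186.9252: V=(p*·0.0000+(1−p*)·8.5435)/1.05=2.7122; Δ=(0.0000−8.5435)/(222.4410−143.9324)=-0.1088; B=V−Δ·S=23.0539
Node (1,0) S=101.6400: V=(p*·17.5032+(1−p*)·46.6714)/1.05=25.9295; Δ=(17.5032−46.6714)/(120.9516−78.2628)=-0.6833; B=V−Δ·S=95.3776
Node (1,1) S=157.0800: V=(p*·2.7122+(1−p*)·17.5032)/1.05=7.2786; Δ=(2.7122−17.5032)/(186.9252−120.9516)=-0.2242; B=V−Δ·S=42.4954
Node (0,0) S=132.0000: V=(p*·7.2786+(1−p*)·25.9295)/1.05=12.8529; Δ=(7.2786−25.9295)/(157.0800−101.6400)=-0.3364; B=V−Δ·S=57.2598
Self-financing check: at every node Δ·S+B equals the discounted successor values.

(0,0): Delta=-0.3364 Bond=57.2598
(1,0): Delta=-0.6833 Bond=95.3776
(1,1): Delta=-0.2242 Bond=42.4954
(2,0): Delta=-1.0000 Bond=124.9342
(2,1): Delta=-0.5808 Bond=87.7526
(2,2): Delta=-0.1088 Bond=23.0539
(3,0): Delta=-1.0000 Bond=131.1810
(3,1): Delta=-1.0000 Bond=131.1810
(3,2): Delta=-0.4452 Bond=72.6198
(3,3): Delta=0.0000 Bond=0.0000
V0=12.8529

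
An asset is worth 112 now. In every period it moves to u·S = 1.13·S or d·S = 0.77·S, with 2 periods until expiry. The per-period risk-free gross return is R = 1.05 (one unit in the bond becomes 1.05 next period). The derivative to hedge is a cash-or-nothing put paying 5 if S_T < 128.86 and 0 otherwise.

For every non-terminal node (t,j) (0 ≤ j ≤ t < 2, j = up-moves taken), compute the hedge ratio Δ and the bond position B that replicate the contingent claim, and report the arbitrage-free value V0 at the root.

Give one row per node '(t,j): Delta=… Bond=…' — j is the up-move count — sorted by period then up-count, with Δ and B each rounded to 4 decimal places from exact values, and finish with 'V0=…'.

(0,0): Delta=-0.0919 Bond=12.0797
(1,0): Delta=0.0000 Bond=4.7619
(1,1): Delta=-0.1097 Bond=14.9471
V0=1.7917

Under the risk-neutral measure, an up-move has probability p* = (R−d)/(u−d) = 0.7778 and values discount at R = 1.05.
At expiry t=2: V(2,0)=5.0000, V(2,1)=5.0000, V(2,2)=0.0000
Node (1,0) S=86.2400: V=(p*·5.0000+(1−p*)·5.0000)/1.05=4.7619; Δ=(5.0000−5.0000)/(97.4512−66.4048)=0.0000; B=V−Δ·S=4.7619
Node (1,1) S=126.5600: V=(p*·0.0000+(1−p*)·5.0000)/1.05=1.0582; Δ=(0.0000−5.0000)/(143.0128−97.4512)=-0.1097; B=V−Δ·S=14.9471
Node (0,0) S=112.0000: V=(p*·1.0582+(1−p*)·4.7619)/1.05=1.7917; Δ=(1.0582−4.7619)/(126.5600−86.2400)=-0.0919; B=V−Δ·S=12.0797
Root portfolio cost Δ·112+B reproduces V0=1.7917.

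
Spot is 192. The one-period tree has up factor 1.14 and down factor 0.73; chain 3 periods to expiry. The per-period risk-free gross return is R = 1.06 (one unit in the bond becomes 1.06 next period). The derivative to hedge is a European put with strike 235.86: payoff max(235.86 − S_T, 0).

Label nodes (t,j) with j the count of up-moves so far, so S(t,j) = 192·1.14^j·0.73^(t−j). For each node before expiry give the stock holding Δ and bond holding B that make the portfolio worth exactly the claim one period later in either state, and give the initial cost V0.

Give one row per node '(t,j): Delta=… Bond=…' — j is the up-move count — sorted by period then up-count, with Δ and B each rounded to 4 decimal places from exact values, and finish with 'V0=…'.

Under the risk-neutral measure, an up-move has probability p* = (R−d)/(u−d) = 0.8049 and values discount at R = 1.06.
At expiry t=3: V(3,0)=161.1687, V(3,1)=119.2188, V(3,2)=53.7081, V(3,3)=0.0000
Node (2,0) S=102.3168: V=(p*·119.2188+(1−p*)·161.1687)/1.06=120.1926; Δ=(119.2188−161.1687)/(116.6412−74.6913)=-1.0000; B=V−Δ·S=222.5094
Node (2,1) S=159.7824: V=(p*·53.7081+(1−p*)·119.2188)/1.06=62.7270; Δ=(53.7081−119.2188)/(182.1519−116.6412)=-1.0000; B=V−Δ·S=222.5094
Node (2,2) S=249.5232: V=(p*·0.0000+(1−p*)·53.7081)/1.06=9.8864; Δ=(0.0000−53.7081)/(284.4564−182.1519)=-0.5250; B=V−Δ·S=140.8817
Node (1,0) S=140.1600: V=(p*·62.7270+(1−p*)·120.1926)/1.06=69.7546; Δ=(62.7270−120.1926)/(159.7824−102.3168)=-1.0000; B=V−Δ·S=209.9146
Node (1,1) S=218.8800: V=(p*·9.8864+(1−p*)·62.7270)/1.06=19.0536; Δ=(9.8864−62.7270)/(249.5232−159.7824)=-0.5888; B=V−Δ·S=147.9331
Node (0,0) S=192.0000: V=(p*·19.0536+(1−p*)·69.7546)/1.06=27.3080; Δ=(19.0536−69.7546)/(218.8800−140.1600)=-0.6441; B=V−Δ·S=150.9689
Check: Δ(0,0)·S0 + B(0,0) = 27.3080 = V0.

(0,0): Delta=-0.6441 Bond=150.9689
(1,0): Delta=-1.0000 Bond=209.9146
(1,1): Delta=-0.5888 Bond=147.9331
(2,0): Delta=-1.0000 Bond=222.5094
(2,1): Delta=-1.0000 Bond=222.5094
(2,2): Delta=-0.5250 Bond=140.8817
V0=27.3080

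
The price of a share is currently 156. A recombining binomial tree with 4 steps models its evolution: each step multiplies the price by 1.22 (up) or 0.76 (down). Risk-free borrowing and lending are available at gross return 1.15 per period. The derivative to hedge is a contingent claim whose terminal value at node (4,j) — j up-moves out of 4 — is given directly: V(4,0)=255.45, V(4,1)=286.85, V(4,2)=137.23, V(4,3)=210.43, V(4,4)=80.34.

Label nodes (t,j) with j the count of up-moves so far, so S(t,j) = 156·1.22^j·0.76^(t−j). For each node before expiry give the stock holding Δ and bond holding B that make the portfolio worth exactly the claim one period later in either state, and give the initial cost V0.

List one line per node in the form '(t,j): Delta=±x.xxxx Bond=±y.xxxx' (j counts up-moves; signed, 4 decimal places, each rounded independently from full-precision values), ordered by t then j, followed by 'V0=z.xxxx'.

The replicating-portfolio and risk-neutral prices coincide; use p* = (1.15−0.76)/(1.22−0.76) = 0.8478 for the latter.
At expiry t=4: V(4,0)=255.4500, V(4,1)=286.8500, V(4,2)=137.2300, V(4,3)=210.4300, V(4,4)=80.3400
  t=3,j=0: stock 68.4803 → up 83.5459 (V=286.8500), down 52.0450 (V=255.4500). Price 245.2798; hedge Δ=0.9968, bond B=177.0189.
  t=3,j=1: stock 109.9288 → up 134.1132 (V=137.2300), down 83.5459 (V=286.8500). Price 139.1289; hedge Δ=-2.9588, bond B=464.3898.
  t=3,j=2: stock 176.4647 → up 215.2869 (V=210.4300), down 134.1132 (V=137.2300). Price 173.2964; hedge Δ=0.9018, bond B=14.1660.
  t=3,j=3: stock 283.2723 → up 345.5922 (V=80.3400), down 215.2869 (V=210.4300). Price 87.0750; hedge Δ=-0.9983, bond B=369.8794.
  t=2,j=0: stock 90.1056 → up 109.9288 (V=139.1289), down 68.4803 (V=245.2798). Price 135.0281; hedge Δ=-2.5610, bond B=365.7908.
  t=2,j=1: stock 144.6432 → up 176.4647 (V=173.2964), down 109.9288 (V=139.1289). Price 146.1713; hedge Δ=0.5135, bond B=71.8942.
  t=2,j=2: stock 232.1904 → up 283.2723 (V=87.0750), down 176.4647 (V=173.2964). Price 87.1267; hedge Δ=-0.8073, bond B=274.5644.
  t=1,j=0: stock 118.5600 → up 144.6432 (V=146.1713), down 90.1056 (V=135.0281). Price 125.6310; hedge Δ=0.2043, bond B=101.4066.
  t=1,j=1: stock 190.3200 → up 232.1904 (V=87.1267), down 144.6432 (V=146.1713). Price 83.5754; hedge Δ=-0.6744, bond B=211.9333.
  t=0,j=0: stock 156.0000 → up 190.3200 (V=83.5754), down 118.5600 (V=125.6310). Price 78.2393; hedge Δ=-0.5861, bond B=169.6644.
The time-0 hedge costs 78.2393, which is the no-arbitrage price.

(0,0): Delta=-0.5861 Bond=169.6644
(1,0): Delta=0.2043 Bond=101.4066
(1,1): Delta=-0.6744 Bond=211.9333
(2,0): Delta=-2.5610 Bond=365.7908
(2,1): Delta=0.5135 Bond=71.8942
(2,2): Delta=-0.8073 Bond=274.5644
(3,0): Delta=0.9968 Bond=177.0189
(3,1): Delta=-2.9588 Bond=464.3898
(3,2): Delta=0.9018 Bond=14.1660
(3,3): Delta=-0.9983 Bond=369.8794
V0=78.2393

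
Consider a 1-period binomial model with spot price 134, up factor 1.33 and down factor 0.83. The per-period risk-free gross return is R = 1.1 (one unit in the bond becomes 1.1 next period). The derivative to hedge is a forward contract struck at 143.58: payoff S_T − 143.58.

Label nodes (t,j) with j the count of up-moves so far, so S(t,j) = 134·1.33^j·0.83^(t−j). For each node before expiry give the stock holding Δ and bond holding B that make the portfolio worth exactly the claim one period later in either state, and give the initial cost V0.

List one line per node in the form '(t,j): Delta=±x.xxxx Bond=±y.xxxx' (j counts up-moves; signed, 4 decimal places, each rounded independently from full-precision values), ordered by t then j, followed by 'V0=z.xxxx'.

(0,0): Delta=1.0000 Bond=-130.5273
V0=3.4727

No-arbitrage ⇒ martingale measure with p* = (R−d)/(u−d) = 0.5400.
At expiry t=1: V(1,0)=-32.3600, V(1,1)=34.6400
  t=0,j=0: stock 134.0000 → up 178.2200 (V=34.6400), down 111.2200 (V=-32.3600). Price 3.4727; hedge Δ=1.0000, bond B=-130.5273.
Self-financing check: at every node Δ·S+B equals the discounted successor values.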